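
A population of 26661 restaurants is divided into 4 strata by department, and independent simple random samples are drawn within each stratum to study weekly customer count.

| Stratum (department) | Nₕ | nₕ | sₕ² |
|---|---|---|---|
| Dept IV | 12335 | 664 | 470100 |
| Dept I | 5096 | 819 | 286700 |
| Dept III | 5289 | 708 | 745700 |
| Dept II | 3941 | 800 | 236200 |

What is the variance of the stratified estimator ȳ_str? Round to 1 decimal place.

195.2

Var(ȳ_str) = Σₕ Wₕ²(1 − fₕ)sₕ²/nₕ with Wₕ = Nₕ/N, N = 26661.
Dept IV: Wₕ = 0.46266082; term = 0.46266082²·(1 − 0.05383056)·470100/664 = 143.38923.
Dept I: Wₕ = 0.19114062; term = 0.19114062²·(1 − 0.16071429)·286700/819 = 10.733951.
Dept III: Wₕ = 0.19837966; term = 0.19837966²·(1 − 0.13386273)·745700/708 = 35.90144.
Dept II: Wₕ = 0.14781891; term = 0.14781891²·(1 − 0.20299416)·236200/800 = 5.1417553.
Sum = 195.16638.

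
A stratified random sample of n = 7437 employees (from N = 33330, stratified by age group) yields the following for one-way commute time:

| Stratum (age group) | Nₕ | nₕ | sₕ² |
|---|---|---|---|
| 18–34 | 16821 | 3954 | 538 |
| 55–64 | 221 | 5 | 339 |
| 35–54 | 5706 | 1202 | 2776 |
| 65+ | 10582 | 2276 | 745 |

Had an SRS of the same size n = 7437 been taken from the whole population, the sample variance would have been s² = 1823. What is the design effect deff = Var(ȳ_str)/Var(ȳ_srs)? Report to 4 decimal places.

Var(ȳ_str) = Σ Wₕ²(1−fₕ)sₕ²/nₕ with Wₕ = Nₕ/33330:
  18–34: (16821/33330)²·(1−3954/16821)·538/3954 = 0.026509656
  55–64: (221/33330)²·(1−5/221)·339/5 = 0.0029134334
  35–54: (5706/33330)²·(1−1202/5706)·2776/1202 = 0.053428689
  65+: (10582/33330)²·(1−2276/10582)·745/2276 = 0.025898408
  → Var(ȳ_str) = 0.10875019.
Var(ȳ_srs) = (1 − 7437/33330)·1823/7437 = 0.19043025.
deff = 0.10875019 / 0.19043025 = 0.5711.

0.5711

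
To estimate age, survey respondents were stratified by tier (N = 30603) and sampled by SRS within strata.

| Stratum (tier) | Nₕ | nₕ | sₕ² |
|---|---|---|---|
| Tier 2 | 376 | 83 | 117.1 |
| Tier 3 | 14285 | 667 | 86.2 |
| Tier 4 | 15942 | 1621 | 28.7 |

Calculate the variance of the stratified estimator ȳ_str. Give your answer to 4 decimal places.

Var(ȳ_str) = Σₕ Wₕ²(1 − fₕ)sₕ²/nₕ with Wₕ = Nₕ/N, N = 30603.
Tier 2: Wₕ = 0.01228638; term = 0.01228638²·(1 − 0.22074468)·117.1/83 = 1.6596108 × 10^-4.
Tier 3: Wₕ = 0.46678430; term = 0.46678430²·(1 − 0.04669233)·86.2/667 = 0.026843986.
Tier 4: Wₕ = 0.52092932; term = 0.52092932²·(1 − 0.10168109)·28.7/1621 = 0.0043160556.
Sum = 0.031326003.

0.0313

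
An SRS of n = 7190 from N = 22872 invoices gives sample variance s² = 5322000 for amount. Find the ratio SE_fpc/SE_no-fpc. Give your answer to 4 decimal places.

0.8280

f = n/N = 7190/22872 = 0.31435817.
SE_no-fpc = √(s²/n) = 27.20652; SE_fpc = √((1−f)s²/n) = 22.527948.
Ratio = √(1−f) = 0.82803492.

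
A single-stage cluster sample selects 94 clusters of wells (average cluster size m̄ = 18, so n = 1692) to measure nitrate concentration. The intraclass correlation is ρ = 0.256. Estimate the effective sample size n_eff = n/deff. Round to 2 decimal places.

316.14

deff = 1 + (18 − 1)·0.256 = 1 + 4.352 = 5.352.
n_eff = 1692 / 5.352 = 316.14.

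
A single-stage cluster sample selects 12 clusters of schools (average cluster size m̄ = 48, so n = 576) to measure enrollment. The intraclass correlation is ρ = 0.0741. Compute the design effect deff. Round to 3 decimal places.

4.483

deff = 1 + (48 − 1)·0.0741 = 1 + 3.4827 = 4.4827.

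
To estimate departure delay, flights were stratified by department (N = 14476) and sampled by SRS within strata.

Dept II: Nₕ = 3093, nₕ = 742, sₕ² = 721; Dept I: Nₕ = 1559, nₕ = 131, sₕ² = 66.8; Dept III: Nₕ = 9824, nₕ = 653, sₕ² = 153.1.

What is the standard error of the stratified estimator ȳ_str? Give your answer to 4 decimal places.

0.3741

Var(ȳ_str) = Σₕ Wₕ²(1 − fₕ)sₕ²/nₕ with Wₕ = Nₕ/N, N = 14476.
Dept II: Wₕ = 0.21366400; term = 0.21366400²·(1 − 0.23989654)·721/742 = 0.033718385.
Dept I: Wₕ = 0.10769550; term = 0.10769550²·(1 − 0.08402822)·66.8/131 = 0.0054172932.
Dept III: Wₕ = 0.67864051; term = 0.67864051²·(1 − 0.06646987)·153.1/653 = 0.10080218.
Sum = 0.13993786.
SE = √(0.13993786) = 0.3741.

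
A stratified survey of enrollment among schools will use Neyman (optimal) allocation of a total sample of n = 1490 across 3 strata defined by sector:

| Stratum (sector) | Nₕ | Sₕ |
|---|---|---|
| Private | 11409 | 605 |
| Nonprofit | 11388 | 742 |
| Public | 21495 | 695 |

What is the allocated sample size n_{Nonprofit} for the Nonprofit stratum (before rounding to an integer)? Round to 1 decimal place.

Neyman allocation: nₕ = n·NₕSₕ / Σⱼ NⱼSⱼ.
Σ NⱼSⱼ = 11409·605 + 11388·742 + 21495·695 = 3.0291366 × 10^7.
n_{Nonprofit} = 1490·11388·742 / (3.0291366 × 10^7) = 415.6.

415.6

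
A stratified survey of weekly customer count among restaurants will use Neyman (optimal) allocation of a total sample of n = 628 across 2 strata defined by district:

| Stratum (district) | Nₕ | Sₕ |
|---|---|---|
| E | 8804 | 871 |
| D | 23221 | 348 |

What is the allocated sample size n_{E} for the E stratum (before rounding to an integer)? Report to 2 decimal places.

Neyman allocation: nₕ = n·NₕSₕ / Σⱼ NⱼSⱼ.
Σ NⱼSⱼ = 8804·871 + 23221·348 = 1.5749192 × 10^7.
n_{E} = 628·8804·871 / (1.5749192 × 10^7) = 305.77.

305.77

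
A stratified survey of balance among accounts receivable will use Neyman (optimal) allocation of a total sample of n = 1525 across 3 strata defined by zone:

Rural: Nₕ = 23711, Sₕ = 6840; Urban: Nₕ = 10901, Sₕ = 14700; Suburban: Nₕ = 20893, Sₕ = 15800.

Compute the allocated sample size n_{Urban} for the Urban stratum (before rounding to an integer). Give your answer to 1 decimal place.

374.5

Neyman allocation: nₕ = n·NₕSₕ / Σⱼ NⱼSⱼ.
Σ NⱼSⱼ = 23711·6840 + 10901·14700 + 20893·15800 = 6.5253734 × 10^8.
n_{Urban} = 1525·10901·14700 / (6.5253734 × 10^8) = 374.5.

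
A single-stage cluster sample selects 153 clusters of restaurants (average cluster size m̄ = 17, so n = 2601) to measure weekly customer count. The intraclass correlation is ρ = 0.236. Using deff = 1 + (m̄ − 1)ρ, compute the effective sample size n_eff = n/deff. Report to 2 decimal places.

deff = 1 + (17 − 1)·0.236 = 1 + 3.776 = 4.776.
n_eff = 2601 / 4.776 = 544.60.

544.60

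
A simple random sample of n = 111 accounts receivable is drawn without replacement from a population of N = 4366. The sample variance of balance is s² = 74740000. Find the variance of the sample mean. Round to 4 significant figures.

656200

Under SRS without replacement, Var(ȳ) = (1 − f)·s²/n with f = n/N = 111/4366 = 0.02542373.
Var(ȳ) = (1 − 0.02542373)·74740000/111 = 0.97457627·673333.33 = 656214.69.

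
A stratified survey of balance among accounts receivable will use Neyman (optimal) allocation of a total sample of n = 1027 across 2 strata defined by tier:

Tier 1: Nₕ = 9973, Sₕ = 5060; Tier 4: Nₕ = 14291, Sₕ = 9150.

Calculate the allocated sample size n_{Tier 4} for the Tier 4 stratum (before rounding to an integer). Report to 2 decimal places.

741.03

Neyman allocation: nₕ = n·NₕSₕ / Σⱼ NⱼSⱼ.
Σ NⱼSⱼ = 9973·5060 + 14291·9150 = 1.8122603 × 10^8.
n_{Tier 4} = 1027·14291·9150 / (1.8122603 × 10^8) = 741.03.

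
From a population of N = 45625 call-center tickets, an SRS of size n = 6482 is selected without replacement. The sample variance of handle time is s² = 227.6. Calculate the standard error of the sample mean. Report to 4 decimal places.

Under SRS without replacement, Var(ȳ) = (1 − f)·s²/n with f = n/N = 6482/45625 = 0.14207123.
Var(ȳ) = (1 − 0.14207123)·227.6/6482 = 0.85792877·0.03511262 = 0.030124126.
SE(ȳ) = √(0.030124126) = 0.1736.

0.1736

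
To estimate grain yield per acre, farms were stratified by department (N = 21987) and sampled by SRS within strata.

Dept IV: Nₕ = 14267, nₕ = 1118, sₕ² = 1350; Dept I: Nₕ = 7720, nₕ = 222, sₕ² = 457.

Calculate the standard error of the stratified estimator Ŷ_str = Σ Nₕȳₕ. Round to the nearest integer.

18593

Var(Ŷ_str) = Σₕ Nₕ²(1 − fₕ)sₕ²/nₕ.
Dept IV: 14267²·(1 − 1118/14267)·1350/1118 = 2.2652563 × 10^8.
Dept I: 7720²·(1 − 222/7720)·457/222 = 1.1915876 × 10^8.
Sum = 3.4568439 × 10^8.
SE = √(3.4568439 × 10^8) = 18593.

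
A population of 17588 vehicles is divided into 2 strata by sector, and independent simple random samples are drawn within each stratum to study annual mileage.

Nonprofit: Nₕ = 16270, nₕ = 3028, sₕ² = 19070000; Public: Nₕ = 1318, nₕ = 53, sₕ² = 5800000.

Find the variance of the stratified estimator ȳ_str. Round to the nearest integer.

Var(ȳ_str) = Σₕ Wₕ²(1 − fₕ)sₕ²/nₕ with Wₕ = Nₕ/N, N = 17588.
Nonprofit: Wₕ = 0.92506254; term = 0.92506254²·(1 − 0.18610940)·19070000/3028 = 4386.3476.
Public: Wₕ = 0.07493746; term = 0.07493746²·(1 − 0.04021244)·5800000/53 = 589.82767.
Sum = 4976.1753.

4976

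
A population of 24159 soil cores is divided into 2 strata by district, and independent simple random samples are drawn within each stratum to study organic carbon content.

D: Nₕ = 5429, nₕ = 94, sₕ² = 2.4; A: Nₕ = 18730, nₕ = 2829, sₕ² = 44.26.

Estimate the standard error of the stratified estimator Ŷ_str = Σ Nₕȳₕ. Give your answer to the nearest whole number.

Var(Ŷ_str) = Σₕ Nₕ²(1 − fₕ)sₕ²/nₕ.
D: 5429²·(1 − 94/5429)·2.4/94 = 739499.11.
A: 18730²·(1 − 2829/18730)·44.26/2829 = 4.6595146 × 10^6.
Sum = 5.3990137 × 10^6.
SE = √(5.3990137 × 10^6) = 2324.

2324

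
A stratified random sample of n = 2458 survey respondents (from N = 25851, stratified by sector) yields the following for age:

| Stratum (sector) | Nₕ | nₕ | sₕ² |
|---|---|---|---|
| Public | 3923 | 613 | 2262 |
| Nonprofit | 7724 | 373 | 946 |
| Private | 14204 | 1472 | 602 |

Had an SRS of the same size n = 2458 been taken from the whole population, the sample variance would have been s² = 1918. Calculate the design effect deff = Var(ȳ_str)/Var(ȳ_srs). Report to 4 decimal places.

0.5634

Var(ȳ_str) = Σ Wₕ²(1−fₕ)sₕ²/nₕ with Wₕ = Nₕ/25851:
  Public: (3923/25851)²·(1−613/3923)·2262/613 = 0.071700756
  Nonprofit: (7724/25851)²·(1−373/7724)·946/373 = 0.21548463
  Private: (14204/25851)²·(1−1472/14204)·602/1472 = 0.1106729
  → Var(ȳ_str) = 0.39785829.
Var(ȳ_srs) = (1 − 2458/25851)·1918/2458 = 0.70611477.
deff = 0.39785829 / 0.70611477 = 0.5634.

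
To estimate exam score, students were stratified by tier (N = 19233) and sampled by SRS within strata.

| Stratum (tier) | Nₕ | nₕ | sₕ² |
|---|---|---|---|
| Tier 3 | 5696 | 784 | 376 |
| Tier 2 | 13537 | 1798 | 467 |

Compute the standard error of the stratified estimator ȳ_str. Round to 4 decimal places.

0.3845

Var(ȳ_str) = Σₕ Wₕ²(1 − fₕ)sₕ²/nₕ with Wₕ = Nₕ/N, N = 19233.
Tier 3: Wₕ = 0.29615765; term = 0.29615765²·(1 − 0.13764045)·376/784 = 0.036274886.
Tier 2: Wₕ = 0.70384235; term = 0.70384235²·(1 − 0.13282116)·467/1798 = 0.11158008.
Sum = 0.14785497.
SE = √(0.14785497) = 0.3845.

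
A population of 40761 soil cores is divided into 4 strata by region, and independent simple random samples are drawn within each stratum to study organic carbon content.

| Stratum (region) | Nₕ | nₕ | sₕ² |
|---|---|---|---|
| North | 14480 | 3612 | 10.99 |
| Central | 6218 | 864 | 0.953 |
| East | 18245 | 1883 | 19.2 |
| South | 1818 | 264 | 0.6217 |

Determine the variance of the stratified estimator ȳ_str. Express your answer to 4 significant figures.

0.002146

Var(ȳ_str) = Σₕ Wₕ²(1 − fₕ)sₕ²/nₕ with Wₕ = Nₕ/N, N = 40761.
North: Wₕ = 0.35524153; term = 0.35524153²·(1 − 0.24944751)·10.99/3612 = 2.8818972 × 10^-4.
Central: Wₕ = 0.15254778; term = 0.15254778²·(1 − 0.13895143)·0.953/864 = 2.2101339 × 10^-5.
East: Wₕ = 0.44760923; term = 0.44760923²·(1 − 0.10320636)·19.2/1883 = 0.0018320676.
South: Wₕ = 0.04460146; term = 0.04460146²·(1 − 0.14521452)·0.6217/264 = 4.0043513 × 10^-6.
Sum = 0.002146363.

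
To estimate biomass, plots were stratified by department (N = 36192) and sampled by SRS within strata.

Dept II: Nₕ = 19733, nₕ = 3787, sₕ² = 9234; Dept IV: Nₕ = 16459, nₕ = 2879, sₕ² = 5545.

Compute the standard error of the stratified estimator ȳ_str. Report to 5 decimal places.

Var(ȳ_str) = Σₕ Wₕ²(1 − fₕ)sₕ²/nₕ with Wₕ = Nₕ/N, N = 36192.
Dept II: Wₕ = 0.54523099; term = 0.54523099²·(1 − 0.19191203)·9234/3787 = 0.58575267.
Dept IV: Wₕ = 0.45476901; term = 0.45476901²·(1 − 0.17491950)·5545/2879 = 0.32865325.
Sum = 0.91440592.
SE = √(0.91440592) = 0.95625.

0.95625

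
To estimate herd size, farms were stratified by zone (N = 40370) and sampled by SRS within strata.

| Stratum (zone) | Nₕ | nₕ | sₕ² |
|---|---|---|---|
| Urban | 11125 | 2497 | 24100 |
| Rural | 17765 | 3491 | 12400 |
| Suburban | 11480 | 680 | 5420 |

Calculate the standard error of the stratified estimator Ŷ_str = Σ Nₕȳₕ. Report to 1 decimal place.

53059.9

Var(Ŷ_str) = Σₕ Nₕ²(1 − fₕ)sₕ²/nₕ.
Urban: 11125²·(1 − 2497/11125)·24100/2497 = 9.2642157 × 10^8.
Rural: 17765²·(1 − 3491/17765)·12400/3491 = 9.0070535 × 10^8.
Suburban: 11480²·(1 − 680/11480)·5420/680 = 9.8822541 × 10^8.
Sum = 2.8153523 × 10^9.
SE = √(2.8153523 × 10^9) = 53059.9.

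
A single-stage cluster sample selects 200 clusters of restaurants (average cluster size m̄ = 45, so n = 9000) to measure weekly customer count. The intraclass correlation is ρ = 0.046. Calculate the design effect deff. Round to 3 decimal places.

3.024

deff = 1 + (45 − 1)·0.046 = 1 + 2.024 = 3.024.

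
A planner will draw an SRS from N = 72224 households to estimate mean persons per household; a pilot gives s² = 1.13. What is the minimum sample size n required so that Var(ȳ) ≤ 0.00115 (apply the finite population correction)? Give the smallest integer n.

Without fpc, n₀ = s²/D = 1.13/0.00115 = 982.6087.
With fpc, (1 − n/N)·s²/n ≤ D requires n ≥ n₀/(1 + n₀/N) = 982.6087/(1 + 982.6087/72224) = 969.4197.
Rounding up, n = 970.

970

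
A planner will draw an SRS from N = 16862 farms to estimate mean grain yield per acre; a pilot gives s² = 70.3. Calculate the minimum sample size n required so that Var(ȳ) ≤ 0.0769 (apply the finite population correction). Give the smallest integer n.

868

Without fpc, n₀ = s²/D = 70.3/0.0769 = 914.1743.
With fpc, (1 − n/N)·s²/n ≤ D requires n ≥ n₀/(1 + n₀/N) = 914.1743/(1 + 914.1743/16862) = 867.1611.
Rounding up, n = 868.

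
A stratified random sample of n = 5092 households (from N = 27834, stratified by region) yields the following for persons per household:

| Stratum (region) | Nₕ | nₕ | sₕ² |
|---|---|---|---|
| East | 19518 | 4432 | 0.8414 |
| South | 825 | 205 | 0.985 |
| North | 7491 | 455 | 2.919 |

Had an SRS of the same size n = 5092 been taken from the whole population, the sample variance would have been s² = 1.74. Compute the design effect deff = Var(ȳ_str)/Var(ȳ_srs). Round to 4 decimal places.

Var(ȳ_str) = Σ Wₕ²(1−fₕ)sₕ²/nₕ with Wₕ = Nₕ/27834:
  East: (19518/27834)²·(1−4432/19518)·0.8414/4432 = 7.2154086 × 10^-5
  South: (825/27834)²·(1−205/825)·0.985/205 = 3.1723183 × 10^-6
  North: (7491/27834)²·(1−455/7491)·2.919/455 = 4.364526 × 10^-4
  → Var(ȳ_str) = 5.11779 × 10^-4.
Var(ȳ_srs) = (1 − 5092/27834)·1.74/5092 = 2.7919902 × 10^-4.
deff = (5.11779 × 10^-4) / (2.7919902 × 10^-4) = 1.8330.

1.8330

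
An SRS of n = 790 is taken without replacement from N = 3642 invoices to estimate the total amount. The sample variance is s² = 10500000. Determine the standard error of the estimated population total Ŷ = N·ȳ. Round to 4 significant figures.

Var(Ŷ) = N²·Var(ȳ) = N²·(1 − n/N)·s²/n.
f = 790/3642 = 0.21691378; Var(ȳ) = 0.78308622·10500000/790 = 10408.108.
Var(Ŷ) = 3642² · 10408.108 = 1.3805485 × 10^11.
SE(Ŷ) = √(1.3805485 × 10^11) = 371600.

371600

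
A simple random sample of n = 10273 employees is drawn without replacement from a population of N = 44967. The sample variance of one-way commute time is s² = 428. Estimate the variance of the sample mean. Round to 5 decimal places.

Under SRS without replacement, Var(ȳ) = (1 − f)·s²/n with f = n/N = 10273/44967 = 0.22845642.
Var(ȳ) = (1 − 0.22845642)·428/10273 = 0.77154358·0.041662611 = 0.03214452.

0.03214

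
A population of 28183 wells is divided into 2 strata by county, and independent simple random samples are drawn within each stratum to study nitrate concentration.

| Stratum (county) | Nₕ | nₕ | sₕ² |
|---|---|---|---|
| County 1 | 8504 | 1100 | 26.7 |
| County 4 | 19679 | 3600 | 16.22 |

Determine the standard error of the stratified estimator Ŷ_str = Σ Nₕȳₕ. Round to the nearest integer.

1719

Var(Ŷ_str) = Σₕ Nₕ²(1 − fₕ)sₕ²/nₕ.
County 1: 8504²·(1 − 1100/8504)·26.7/1100 = 1.5282987 × 10^6.
County 4: 19679²·(1 − 3600/19679)·16.22/3600 = 1.4256418 × 10^6.
Sum = 2.9539405 × 10^6.
SE = √(2.9539405 × 10^6) = 1719.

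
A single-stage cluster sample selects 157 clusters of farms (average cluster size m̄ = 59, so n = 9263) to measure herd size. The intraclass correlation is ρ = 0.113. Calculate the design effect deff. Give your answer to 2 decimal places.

7.55

deff = 1 + (59 − 1)·0.113 = 1 + 6.554 = 7.554.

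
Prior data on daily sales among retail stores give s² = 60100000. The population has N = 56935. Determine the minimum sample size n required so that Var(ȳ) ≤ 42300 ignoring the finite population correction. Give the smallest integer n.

1421

Without fpc, n₀ = s²/D = 60100000/42300 = 1420.8038.
Rounding up, n = 1421.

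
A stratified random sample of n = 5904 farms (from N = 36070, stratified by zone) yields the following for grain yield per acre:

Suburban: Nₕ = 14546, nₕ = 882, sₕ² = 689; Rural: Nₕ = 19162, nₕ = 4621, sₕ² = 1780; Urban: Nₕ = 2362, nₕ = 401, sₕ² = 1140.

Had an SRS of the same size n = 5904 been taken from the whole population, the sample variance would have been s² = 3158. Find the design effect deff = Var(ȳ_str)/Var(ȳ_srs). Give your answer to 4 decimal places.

Var(ȳ_str) = Σ Wₕ²(1−fₕ)sₕ²/nₕ with Wₕ = Nₕ/36070:
  Suburban: (14546/36070)²·(1−882/14546)·689/882 = 0.11933828
  Rural: (19162/36070)²·(1−4621/19162)·1780/4621 = 0.082494854
  Urban: (2362/36070)²·(1−401/2362)·1140/401 = 0.010121053
  → Var(ȳ_str) = 0.21195419.
Var(ȳ_srs) = (1 − 5904/36070)·3158/5904 = 0.44733962.
deff = 0.21195419 / 0.44733962 = 0.4738.

0.4738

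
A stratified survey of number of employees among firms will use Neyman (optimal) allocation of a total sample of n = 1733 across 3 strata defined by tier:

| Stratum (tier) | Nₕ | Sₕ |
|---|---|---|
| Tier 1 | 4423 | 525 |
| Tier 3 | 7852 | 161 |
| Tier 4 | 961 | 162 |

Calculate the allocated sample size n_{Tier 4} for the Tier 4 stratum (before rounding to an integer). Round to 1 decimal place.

Neyman allocation: nₕ = n·NₕSₕ / Σⱼ NⱼSⱼ.
Σ NⱼSⱼ = 4423·525 + 7852·161 + 961·162 = 3.741929 × 10^6.
n_{Tier 4} = 1733·961·162 / (3.741929 × 10^6) = 72.1.

72.1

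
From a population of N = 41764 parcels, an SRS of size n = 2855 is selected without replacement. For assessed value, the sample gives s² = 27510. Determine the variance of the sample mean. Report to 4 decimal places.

Under SRS without replacement, Var(ȳ) = (1 − f)·s²/n with f = n/N = 2855/41764 = 0.06836031.
Var(ȳ) = (1 − 0.06836031)·27510/2855 = 0.93163969·9.6357268 = 8.9770255.

8.9770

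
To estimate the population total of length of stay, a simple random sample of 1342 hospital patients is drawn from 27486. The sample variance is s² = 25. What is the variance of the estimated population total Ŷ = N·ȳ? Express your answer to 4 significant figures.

1.339 × 10^7

Var(Ŷ) = N²·Var(ȳ) = N²·(1 − n/N)·s²/n.
f = 1342/27486 = 0.04882486; Var(ȳ) = 0.95117514·25/1342 = 0.017719358.
Var(Ŷ) = 27486² · 0.017719358 = 1.3386624 × 10^7.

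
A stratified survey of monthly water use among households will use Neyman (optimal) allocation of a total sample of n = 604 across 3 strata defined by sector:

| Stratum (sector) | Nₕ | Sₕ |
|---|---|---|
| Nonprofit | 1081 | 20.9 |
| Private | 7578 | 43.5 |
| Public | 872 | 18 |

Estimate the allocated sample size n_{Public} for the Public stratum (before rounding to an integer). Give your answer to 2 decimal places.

Neyman allocation: nₕ = n·NₕSₕ / Σⱼ NⱼSⱼ.
Σ NⱼSⱼ = 1081·20.9 + 7578·43.5 + 872·18 = 367931.9.
n_{Public} = 604·872·18 / 367931.9 = 25.77.

25.77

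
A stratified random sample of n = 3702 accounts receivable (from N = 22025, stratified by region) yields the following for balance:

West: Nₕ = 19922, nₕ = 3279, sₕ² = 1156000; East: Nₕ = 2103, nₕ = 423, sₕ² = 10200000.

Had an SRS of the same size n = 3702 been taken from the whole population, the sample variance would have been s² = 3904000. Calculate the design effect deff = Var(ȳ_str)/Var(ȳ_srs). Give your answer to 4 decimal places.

Var(ȳ_str) = Σ Wₕ²(1−fₕ)sₕ²/nₕ with Wₕ = Nₕ/22025:
  West: (19922/22025)²·(1−3279/19922)·1156000/3279 = 240.96232
  East: (2103/22025)²·(1−423/2103)·10200000/423 = 175.62103
  → Var(ȳ_str) = 416.58335.
Var(ȳ_srs) = (1 − 3702/22025)·3904000/3702 = 877.31198.
deff = 416.58335 / 877.31198 = 0.4748.

0.4748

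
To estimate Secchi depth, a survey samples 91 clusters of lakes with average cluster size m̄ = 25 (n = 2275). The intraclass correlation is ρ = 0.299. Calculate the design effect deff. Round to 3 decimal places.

8.176

deff = 1 + (25 − 1)·0.299 = 1 + 7.176 = 8.176.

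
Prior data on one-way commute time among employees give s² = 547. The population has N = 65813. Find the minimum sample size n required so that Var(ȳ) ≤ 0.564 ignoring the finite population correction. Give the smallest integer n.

970

Without fpc, n₀ = s²/D = 547/0.564 = 969.8582.
Rounding up, n = 970.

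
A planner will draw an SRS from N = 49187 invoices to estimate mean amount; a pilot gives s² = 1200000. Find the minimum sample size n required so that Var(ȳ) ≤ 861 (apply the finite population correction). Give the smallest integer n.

1356

Without fpc, n₀ = s²/D = 1200000/861 = 1393.7282.
With fpc, (1 − n/N)·s²/n ≤ D requires n ≥ n₀/(1 + n₀/N) = 1393.7282/(1 + 1393.7282/49187) = 1355.3247.
Rounding up, n = 1356.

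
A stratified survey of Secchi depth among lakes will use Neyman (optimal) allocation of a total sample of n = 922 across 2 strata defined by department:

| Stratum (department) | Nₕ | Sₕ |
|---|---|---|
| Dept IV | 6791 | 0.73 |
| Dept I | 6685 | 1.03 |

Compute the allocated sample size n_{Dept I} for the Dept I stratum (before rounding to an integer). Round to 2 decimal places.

Neyman allocation: nₕ = n·NₕSₕ / Σⱼ NⱼSⱼ.
Σ NⱼSⱼ = 6791·0.73 + 6685·1.03 = 11842.98.
n_{Dept I} = 922·6685·1.03 / 11842.98 = 536.05.

536.05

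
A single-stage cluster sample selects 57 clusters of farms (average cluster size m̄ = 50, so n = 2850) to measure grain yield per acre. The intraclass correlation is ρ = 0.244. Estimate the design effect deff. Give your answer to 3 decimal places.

deff = 1 + (50 − 1)·0.244 = 1 + 11.956 = 12.956.

12.956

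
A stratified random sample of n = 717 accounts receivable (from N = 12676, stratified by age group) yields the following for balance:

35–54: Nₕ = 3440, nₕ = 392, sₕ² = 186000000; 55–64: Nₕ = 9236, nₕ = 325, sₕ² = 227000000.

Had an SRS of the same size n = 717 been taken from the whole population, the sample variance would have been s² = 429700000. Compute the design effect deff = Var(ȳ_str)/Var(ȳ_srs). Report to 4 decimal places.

Var(ȳ_str) = Σ Wₕ²(1−fₕ)sₕ²/nₕ with Wₕ = Nₕ/12676:
  35–54: (3440/12676)²·(1−392/3440)·186000000/392 = 30962.486
  55–64: (9236/12676)²·(1−325/9236)·227000000/325 = 357757.22
  → Var(ȳ_str) = 388719.71.
Var(ȳ_srs) = (1 − 717/12676)·429700000/717 = 565403.94.
deff = 388719.71 / 565403.94 = 0.6875.

0.6875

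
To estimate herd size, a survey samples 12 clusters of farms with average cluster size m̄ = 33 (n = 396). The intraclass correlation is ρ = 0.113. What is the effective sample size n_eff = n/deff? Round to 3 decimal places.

deff = 1 + (33 − 1)·0.113 = 1 + 3.616 = 4.616.
n_eff = 396 / 4.616 = 85.789.

85.789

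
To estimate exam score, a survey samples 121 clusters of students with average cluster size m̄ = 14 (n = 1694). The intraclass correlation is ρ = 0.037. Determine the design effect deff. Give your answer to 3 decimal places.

1.481

deff = 1 + (14 − 1)·0.037 = 1 + 0.481 = 1.481.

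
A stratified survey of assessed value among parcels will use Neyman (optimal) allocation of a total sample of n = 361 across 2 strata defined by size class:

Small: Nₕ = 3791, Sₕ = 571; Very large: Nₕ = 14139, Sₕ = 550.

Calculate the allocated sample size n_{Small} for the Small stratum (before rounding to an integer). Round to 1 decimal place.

Neyman allocation: nₕ = n·NₕSₕ / Σⱼ NⱼSⱼ.
Σ NⱼSⱼ = 3791·571 + 14139·550 = 9.941111 × 10^6.
n_{Small} = 361·3791·571 / (9.941111 × 10^6) = 78.6.

78.6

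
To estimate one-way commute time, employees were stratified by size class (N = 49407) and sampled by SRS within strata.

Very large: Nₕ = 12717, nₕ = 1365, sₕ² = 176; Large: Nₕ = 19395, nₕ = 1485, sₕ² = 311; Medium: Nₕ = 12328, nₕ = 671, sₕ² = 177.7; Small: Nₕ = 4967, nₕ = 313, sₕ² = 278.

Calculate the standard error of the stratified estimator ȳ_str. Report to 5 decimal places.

0.24785

Var(ȳ_str) = Σₕ Wₕ²(1 − fₕ)sₕ²/nₕ with Wₕ = Nₕ/N, N = 49407.
Very large: Wₕ = 0.25739268; term = 0.25739268²·(1 − 0.10733664)·176/1365 = 0.0076253556.
Large: Wₕ = 0.39255571; term = 0.39255571²·(1 − 0.07656613)·311/1485 = 0.029801789.
Medium: Wₕ = 0.24951930; term = 0.24951930²·(1 − 0.05442894)·177.7/671 = 0.015590763.
Small: Wₕ = 0.10053231; term = 0.10053231²·(1 − 0.06301590)·278/313 = 0.0084109302.
Sum = 0.061428838.
SE = √(0.061428838) = 0.24785.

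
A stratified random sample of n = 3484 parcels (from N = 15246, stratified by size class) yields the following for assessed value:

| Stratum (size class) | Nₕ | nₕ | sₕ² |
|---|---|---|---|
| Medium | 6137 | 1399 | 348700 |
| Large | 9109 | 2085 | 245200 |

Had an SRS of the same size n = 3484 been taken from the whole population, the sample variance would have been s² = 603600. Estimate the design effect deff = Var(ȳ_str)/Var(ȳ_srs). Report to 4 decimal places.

Var(ȳ_str) = Σ Wₕ²(1−fₕ)sₕ²/nₕ with Wₕ = Nₕ/15246:
  Medium: (6137/15246)²·(1−1399/6137)·348700/1399 = 31.179818
  Large: (9109/15246)²·(1−2085/9109)·245200/2085 = 32.371124
  → Var(ȳ_str) = 63.550942.
Var(ȳ_srs) = (1 − 3484/15246)·603600/3484 = 133.65843.
deff = 63.550942 / 133.65843 = 0.4755.

0.4755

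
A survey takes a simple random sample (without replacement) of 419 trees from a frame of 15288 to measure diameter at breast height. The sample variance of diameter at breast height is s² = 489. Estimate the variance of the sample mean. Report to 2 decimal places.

1.14

Under SRS without replacement, Var(ȳ) = (1 − f)·s²/n with f = n/N = 419/15288 = 0.02740712.
Var(ȳ) = (1 − 0.02740712)·489/419 = 0.97259288·1.1670644 = 1.1350786.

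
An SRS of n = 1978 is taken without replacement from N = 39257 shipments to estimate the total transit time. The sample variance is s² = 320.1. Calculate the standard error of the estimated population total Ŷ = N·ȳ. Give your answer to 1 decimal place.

Var(Ŷ) = N²·Var(ȳ) = N²·(1 − n/N)·s²/n.
f = 1978/39257 = 0.05038592; Var(ȳ) = 0.94961408·320.1/1978 = 0.15367617.
Var(Ŷ) = 39257² · 0.15367617 = 2.368322 × 10^8.
SE(Ŷ) = √(2.368322 × 10^8) = 15389.4.

15389.4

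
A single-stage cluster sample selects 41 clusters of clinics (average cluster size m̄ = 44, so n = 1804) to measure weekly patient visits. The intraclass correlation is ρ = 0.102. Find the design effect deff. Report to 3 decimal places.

5.386

deff = 1 + (44 − 1)·0.102 = 1 + 4.386 = 5.386.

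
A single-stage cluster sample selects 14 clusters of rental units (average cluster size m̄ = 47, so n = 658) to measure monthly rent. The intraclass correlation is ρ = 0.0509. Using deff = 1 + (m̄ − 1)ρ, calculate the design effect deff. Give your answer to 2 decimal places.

3.34

deff = 1 + (47 − 1)·0.0509 = 1 + 2.3414 = 3.3414.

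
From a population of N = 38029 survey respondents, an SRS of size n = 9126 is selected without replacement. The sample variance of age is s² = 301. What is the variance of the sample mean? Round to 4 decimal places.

Under SRS without replacement, Var(ȳ) = (1 − f)·s²/n with f = n/N = 9126/38029 = 0.23997476.
Var(ȳ) = (1 − 0.23997476)·301/9126 = 0.76002524·0.032982687 = 0.025067675.

0.0251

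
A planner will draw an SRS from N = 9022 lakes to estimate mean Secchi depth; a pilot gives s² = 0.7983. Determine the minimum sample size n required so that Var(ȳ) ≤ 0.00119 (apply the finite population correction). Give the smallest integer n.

625

Without fpc, n₀ = s²/D = 0.7983/0.00119 = 670.8403.
With fpc, (1 − n/N)·s²/n ≤ D requires n ≥ n₀/(1 + n₀/N) = 670.8403/(1 + 670.8403/9022) = 624.4115.
Rounding up, n = 625.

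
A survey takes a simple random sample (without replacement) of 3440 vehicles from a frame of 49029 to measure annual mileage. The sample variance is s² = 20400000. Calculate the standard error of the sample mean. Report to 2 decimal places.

74.26

Under SRS without replacement, Var(ȳ) = (1 − f)·s²/n with f = n/N = 3440/49029 = 0.07016256.
Var(ȳ) = (1 − 0.07016256)·20400000/3440 = 0.92983744·5930.2326 = 5514.1523.
SE(ȳ) = √(5514.1523) = 74.26.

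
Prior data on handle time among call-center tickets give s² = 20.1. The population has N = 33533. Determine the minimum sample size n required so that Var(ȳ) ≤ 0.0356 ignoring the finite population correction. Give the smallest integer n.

565

Without fpc, n₀ = s²/D = 20.1/0.0356 = 564.6067.
Rounding up, n = 565.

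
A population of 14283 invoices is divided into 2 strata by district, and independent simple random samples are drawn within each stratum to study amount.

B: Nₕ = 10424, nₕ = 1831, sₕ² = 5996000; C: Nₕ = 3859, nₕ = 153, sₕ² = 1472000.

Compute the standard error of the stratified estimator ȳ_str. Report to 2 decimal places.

Var(ȳ_str) = Σₕ Wₕ²(1 − fₕ)sₕ²/nₕ with Wₕ = Nₕ/N, N = 14283.
B: Wₕ = 0.72981867; term = 0.72981867²·(1 − 0.17565234)·5996000/1831 = 1437.8501.
C: Wₕ = 0.27018133; term = 0.27018133²·(1 − 0.03964758)·1472000/153 = 674.46233.
Sum = 2112.3124.
SE = √(2112.3124) = 45.96.

45.96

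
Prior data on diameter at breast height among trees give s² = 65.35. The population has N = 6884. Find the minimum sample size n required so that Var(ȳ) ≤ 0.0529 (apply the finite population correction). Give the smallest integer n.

1048

Without fpc, n₀ = s²/D = 65.35/0.0529 = 1235.3497.
With fpc, (1 − n/N)·s²/n ≤ D requires n ≥ n₀/(1 + n₀/N) = 1235.3497/(1 + 1235.3497/6884) = 1047.3927.
Rounding up, n = 1048.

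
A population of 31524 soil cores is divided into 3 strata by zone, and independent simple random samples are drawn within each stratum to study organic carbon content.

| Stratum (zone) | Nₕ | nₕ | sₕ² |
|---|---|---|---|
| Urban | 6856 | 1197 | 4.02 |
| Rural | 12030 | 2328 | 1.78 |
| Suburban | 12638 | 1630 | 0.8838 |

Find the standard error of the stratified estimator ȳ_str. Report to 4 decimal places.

Var(ȳ_str) = Σₕ Wₕ²(1 − fₕ)sₕ²/nₕ with Wₕ = Nₕ/N, N = 31524.
Urban: Wₕ = 0.21748509; term = 0.21748509²·(1 − 0.17459160)·4.02/1197 = 1.3111723 × 10^-4.
Rural: Wₕ = 0.38161401; term = 0.38161401²·(1 − 0.19351621)·1.78/2328 = 8.9801023 × 10^-5.
Suburban: Wₕ = 0.40090090; term = 0.40090090²·(1 − 0.12897610)·0.8838/1630 = 7.5905025 × 10^-5.
Sum = 2.9682328 × 10^-4.
SE = √(2.9682328 × 10^-4) = 0.0172.

0.0172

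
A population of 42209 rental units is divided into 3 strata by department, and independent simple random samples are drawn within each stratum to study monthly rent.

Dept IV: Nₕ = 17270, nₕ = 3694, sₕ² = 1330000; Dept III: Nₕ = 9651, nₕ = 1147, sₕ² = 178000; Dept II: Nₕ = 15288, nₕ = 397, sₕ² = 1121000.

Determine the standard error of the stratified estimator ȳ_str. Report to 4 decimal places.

Var(ȳ_str) = Σₕ Wₕ²(1 − fₕ)sₕ²/nₕ with Wₕ = Nₕ/N, N = 42209.
Dept IV: Wₕ = 0.40915445; term = 0.40915445²·(1 − 0.21389693)·1330000/3694 = 47.381498.
Dept III: Wₕ = 0.22864792; term = 0.22864792²·(1 − 0.11884779)·178000/1147 = 7.1489461.
Dept II: Wₕ = 0.36219764; term = 0.36219764²·(1 − 0.02596808)·1121000/397 = 360.81079.
Sum = 415.34123.
SE = √(415.34123) = 20.3799.

20.3799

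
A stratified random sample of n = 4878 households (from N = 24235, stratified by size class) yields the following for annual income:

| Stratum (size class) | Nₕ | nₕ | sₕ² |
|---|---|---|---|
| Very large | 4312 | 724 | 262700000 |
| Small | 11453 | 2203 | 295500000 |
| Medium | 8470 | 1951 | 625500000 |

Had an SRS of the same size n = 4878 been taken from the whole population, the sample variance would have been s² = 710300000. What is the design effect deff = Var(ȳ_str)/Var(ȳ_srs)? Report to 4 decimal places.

0.5494

Var(ȳ_str) = Σ Wₕ²(1−fₕ)sₕ²/nₕ with Wₕ = Nₕ/24235:
  Very large: (4312/24235)²·(1−724/4312)·262700000/724 = 9557.9916
  Small: (11453/24235)²·(1−2203/11453)·295500000/2203 = 24194.571
  Medium: (8470/24235)²·(1−1951/8470)·625500000/1951 = 30140.357
  → Var(ȳ_str) = 63892.92.
Var(ȳ_srs) = (1 − 4878/24235)·710300000/4878 = 116304.11.
deff = 63892.92 / 116304.11 = 0.5494.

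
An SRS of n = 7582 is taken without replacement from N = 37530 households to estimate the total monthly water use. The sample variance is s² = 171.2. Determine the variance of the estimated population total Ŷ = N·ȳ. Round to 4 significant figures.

Var(Ŷ) = N²·Var(ȳ) = N²·(1 − n/N)·s²/n.
f = 7582/37530 = 0.20202505; Var(ȳ) = 0.79797495·171.2/7582 = 0.01801811.
Var(Ŷ) = 37530² · 0.01801811 = 2.5378524 × 10^7.

2.538 × 10^7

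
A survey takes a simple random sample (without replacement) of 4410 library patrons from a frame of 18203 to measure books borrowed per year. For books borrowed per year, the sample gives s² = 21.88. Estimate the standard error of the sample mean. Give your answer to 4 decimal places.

0.0613

Under SRS without replacement, Var(ȳ) = (1 − f)·s²/n with f = n/N = 4410/18203 = 0.24226776.
Var(ȳ) = (1 − 0.24226776)·21.88/4410 = 0.75773224·0.0049614512 = 0.0037594516.
SE(ȳ) = √(0.0037594516) = 0.0613.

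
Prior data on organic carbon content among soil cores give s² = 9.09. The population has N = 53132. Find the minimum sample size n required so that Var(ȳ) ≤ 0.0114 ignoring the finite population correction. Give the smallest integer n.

798

Without fpc, n₀ = s²/D = 9.09/0.0114 = 797.3684.
Rounding up, n = 798.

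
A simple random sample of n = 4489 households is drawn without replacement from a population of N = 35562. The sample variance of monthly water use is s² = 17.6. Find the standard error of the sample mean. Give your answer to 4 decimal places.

0.0585

Under SRS without replacement, Var(ȳ) = (1 − f)·s²/n with f = n/N = 4489/35562 = 0.12623025.
Var(ȳ) = (1 − 0.12623025)·17.6/4489 = 0.87376975·0.003920695 = 0.0034257847.
SE(ȳ) = √(0.0034257847) = 0.0585.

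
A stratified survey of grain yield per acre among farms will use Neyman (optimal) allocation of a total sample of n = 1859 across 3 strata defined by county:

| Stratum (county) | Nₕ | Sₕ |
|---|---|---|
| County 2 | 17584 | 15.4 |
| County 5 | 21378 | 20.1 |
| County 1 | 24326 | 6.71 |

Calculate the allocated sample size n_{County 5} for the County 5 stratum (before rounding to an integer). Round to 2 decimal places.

Neyman allocation: nₕ = n·NₕSₕ / Σⱼ NⱼSⱼ.
Σ NⱼSⱼ = 17584·15.4 + 21378·20.1 + 24326·6.71 = 863718.86.
n_{County 5} = 1859·21378·20.1 / 863718.86 = 924.85.

924.85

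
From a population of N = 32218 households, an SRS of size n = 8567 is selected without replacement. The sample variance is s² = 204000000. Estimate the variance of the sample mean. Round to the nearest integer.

Under SRS without replacement, Var(ȳ) = (1 − f)·s²/n with f = n/N = 8567/32218 = 0.26590726.
Var(ȳ) = (1 − 0.26590726)·204000000/8567 = 0.73409274·23812.303 = 17480.439.

17480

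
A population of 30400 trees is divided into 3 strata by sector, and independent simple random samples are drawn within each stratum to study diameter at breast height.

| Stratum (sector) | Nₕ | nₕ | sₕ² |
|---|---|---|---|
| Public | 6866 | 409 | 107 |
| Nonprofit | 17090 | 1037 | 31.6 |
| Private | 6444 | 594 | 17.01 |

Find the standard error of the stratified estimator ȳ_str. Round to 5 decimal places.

0.15088

Var(ȳ_str) = Σₕ Wₕ²(1 − fₕ)sₕ²/nₕ with Wₕ = Nₕ/N, N = 30400.
Public: Wₕ = 0.22585526; term = 0.22585526²·(1 − 0.05956889)·107/409 = 0.01255012.
Nonprofit: Wₕ = 0.56217105; term = 0.56217105²·(1 − 0.06067876)·31.6/1037 = 0.0090460592.
Private: Wₕ = 0.21197368; term = 0.21197368²·(1 − 0.09217877)·17.01/594 = 0.0011681056.
Sum = 0.022764285.
SE = √(0.022764285) = 0.15088.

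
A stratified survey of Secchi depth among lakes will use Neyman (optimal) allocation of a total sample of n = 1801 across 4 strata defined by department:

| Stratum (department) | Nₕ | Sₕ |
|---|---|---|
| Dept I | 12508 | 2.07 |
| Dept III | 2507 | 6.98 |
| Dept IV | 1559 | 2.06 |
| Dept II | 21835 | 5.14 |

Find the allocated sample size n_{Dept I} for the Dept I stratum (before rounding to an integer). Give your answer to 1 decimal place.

Neyman allocation: nₕ = n·NₕSₕ / Σⱼ NⱼSⱼ.
Σ NⱼSⱼ = 12508·2.07 + 2507·6.98 + 1559·2.06 + 21835·5.14 = 158833.86.
n_{Dept I} = 1801·12508·2.07 / 158833.86 = 293.6.

293.6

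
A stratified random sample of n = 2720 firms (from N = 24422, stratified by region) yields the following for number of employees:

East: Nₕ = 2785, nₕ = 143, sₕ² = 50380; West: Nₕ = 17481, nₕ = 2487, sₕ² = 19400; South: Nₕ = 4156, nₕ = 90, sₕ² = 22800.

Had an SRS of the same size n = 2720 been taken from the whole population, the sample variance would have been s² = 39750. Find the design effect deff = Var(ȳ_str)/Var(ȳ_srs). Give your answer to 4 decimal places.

1.1514

Var(ȳ_str) = Σ Wₕ²(1−fₕ)sₕ²/nₕ with Wₕ = Nₕ/24422:
  East: (2785/24422)²·(1−143/2785)·50380/143 = 4.3462798
  West: (17481/24422)²·(1−2487/17481)·19400/2487 = 3.428051
  South: (4156/24422)²·(1−90/4156)·22800/90 = 7.1774933
  → Var(ȳ_str) = 14.951824.
Var(ȳ_srs) = (1 − 2720/24422)·39750/2720 = 12.98634.
deff = 14.951824 / 12.98634 = 1.1514.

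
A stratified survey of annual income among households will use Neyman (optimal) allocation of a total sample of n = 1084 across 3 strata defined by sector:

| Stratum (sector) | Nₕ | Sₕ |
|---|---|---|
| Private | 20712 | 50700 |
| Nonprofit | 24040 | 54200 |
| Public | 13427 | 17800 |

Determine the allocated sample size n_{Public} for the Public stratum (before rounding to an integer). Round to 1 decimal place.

Neyman allocation: nₕ = n·NₕSₕ / Σⱼ NⱼSⱼ.
Σ NⱼSⱼ = 20712·50700 + 24040·54200 + 13427·17800 = 2.592067 × 10^9.
n_{Public} = 1084·13427·17800 / (2.592067 × 10^9) = 99.9.

99.9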